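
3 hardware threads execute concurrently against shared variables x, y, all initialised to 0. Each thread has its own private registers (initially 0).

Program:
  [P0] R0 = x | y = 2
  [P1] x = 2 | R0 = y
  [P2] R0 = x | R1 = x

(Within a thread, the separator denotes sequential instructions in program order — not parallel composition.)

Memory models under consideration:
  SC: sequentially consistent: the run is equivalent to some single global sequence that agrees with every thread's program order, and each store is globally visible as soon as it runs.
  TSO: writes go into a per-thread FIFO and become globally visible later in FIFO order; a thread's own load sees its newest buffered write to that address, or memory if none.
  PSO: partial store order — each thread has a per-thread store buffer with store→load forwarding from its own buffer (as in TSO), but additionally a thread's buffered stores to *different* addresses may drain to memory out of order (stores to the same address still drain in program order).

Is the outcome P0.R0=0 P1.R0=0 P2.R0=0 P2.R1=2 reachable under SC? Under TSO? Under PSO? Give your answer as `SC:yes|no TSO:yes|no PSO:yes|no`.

outcome vector order: (P0.R0,P1.R0,P2.R0,P2.R1)
SC: 12 outcomes — {<0 0 0 0> <0 0 0 2> <0 0 2 2> <0 2 0 0> <0 2 0 2> <0 2 2 2> <2 0 0 0> <2 0 0 2> <2 0 2 2> <2 2 0 0> <2 2 0 2> <2 2 2 2>}
TSO: 12 outcomes — {<0 0 0 0> <0 0 0 2> <0 0 2 2> <0 2 0 0> <0 2 0 2> <0 2 2 2> <2 0 0 0> <2 0 0 2> <2 0 2 2> <2 2 0 0> <2 2 0 2> <2 2 2 2>}
PSO: 12 outcomes — {<0 0 0 0> <0 0 0 2> <0 0 2 2> <0 2 0 0> <0 2 0 2> <0 2 2 2> <2 0 0 0> <2 0 0 2> <2 0 2 2> <2 2 0 0> <2 2 0 2> <2 2 2 2>}
target <0 0 0 2> ∈ {SC,TSO,PSO}

SC:yes TSO:yes PSO:yes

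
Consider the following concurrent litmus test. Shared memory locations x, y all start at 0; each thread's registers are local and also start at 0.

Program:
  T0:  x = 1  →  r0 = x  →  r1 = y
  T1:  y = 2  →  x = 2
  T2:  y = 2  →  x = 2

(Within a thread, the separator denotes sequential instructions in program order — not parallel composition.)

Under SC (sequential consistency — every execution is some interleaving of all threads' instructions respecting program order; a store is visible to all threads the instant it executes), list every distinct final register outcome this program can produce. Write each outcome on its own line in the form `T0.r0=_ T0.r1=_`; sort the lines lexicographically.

outcome vector order: (T0.r0,T0.r1)
|SC outcomes| = 3

T0.r0=1 T0.r1=0
T0.r0=1 T0.r1=2
T0.r0=2 T0.r1=2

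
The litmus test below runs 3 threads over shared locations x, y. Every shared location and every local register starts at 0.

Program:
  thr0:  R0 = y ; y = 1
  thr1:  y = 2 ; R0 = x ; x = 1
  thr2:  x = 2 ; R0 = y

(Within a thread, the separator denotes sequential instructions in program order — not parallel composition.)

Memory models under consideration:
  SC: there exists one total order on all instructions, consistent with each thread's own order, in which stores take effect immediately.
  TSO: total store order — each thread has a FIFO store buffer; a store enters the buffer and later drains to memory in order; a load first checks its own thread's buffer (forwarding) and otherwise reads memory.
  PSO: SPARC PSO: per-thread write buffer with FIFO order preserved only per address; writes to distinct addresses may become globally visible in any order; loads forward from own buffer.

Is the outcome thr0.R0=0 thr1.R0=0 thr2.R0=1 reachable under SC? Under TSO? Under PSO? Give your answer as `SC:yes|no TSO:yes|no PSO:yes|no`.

SC:yes TSO:yes PSO:yes

outcome vector order: (thr0.R0,thr1.R0,thr2.R0)
[SC] allowed = {001, 002, 020, 021, 022, 201, 202, 220, 221, 222}
[TSO] allowed = {000, 001, 002, 020, 021, 022, 200, 201, 202, 220, 221, 222}
[PSO] allowed = {000, 001, 002, 020, 021, 022, 200, 201, 202, 220, 221, 222}
target 001 ∈ {SC,TSO,PSO}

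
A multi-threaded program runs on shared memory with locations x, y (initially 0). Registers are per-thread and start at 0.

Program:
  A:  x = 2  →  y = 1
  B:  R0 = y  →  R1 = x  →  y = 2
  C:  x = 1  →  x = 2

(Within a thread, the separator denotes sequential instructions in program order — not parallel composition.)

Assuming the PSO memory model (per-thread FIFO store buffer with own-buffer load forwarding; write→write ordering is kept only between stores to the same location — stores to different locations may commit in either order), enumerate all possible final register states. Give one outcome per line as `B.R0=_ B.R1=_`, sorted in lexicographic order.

outcome vector order: (B.R0,B.R1)
|PSO outcomes| = 6

B.R0=0 B.R1=0
B.R0=0 B.R1=1
B.R0=0 B.R1=2
B.R0=1 B.R1=0
B.R0=1 B.R1=1
B.R0=1 B.R1=2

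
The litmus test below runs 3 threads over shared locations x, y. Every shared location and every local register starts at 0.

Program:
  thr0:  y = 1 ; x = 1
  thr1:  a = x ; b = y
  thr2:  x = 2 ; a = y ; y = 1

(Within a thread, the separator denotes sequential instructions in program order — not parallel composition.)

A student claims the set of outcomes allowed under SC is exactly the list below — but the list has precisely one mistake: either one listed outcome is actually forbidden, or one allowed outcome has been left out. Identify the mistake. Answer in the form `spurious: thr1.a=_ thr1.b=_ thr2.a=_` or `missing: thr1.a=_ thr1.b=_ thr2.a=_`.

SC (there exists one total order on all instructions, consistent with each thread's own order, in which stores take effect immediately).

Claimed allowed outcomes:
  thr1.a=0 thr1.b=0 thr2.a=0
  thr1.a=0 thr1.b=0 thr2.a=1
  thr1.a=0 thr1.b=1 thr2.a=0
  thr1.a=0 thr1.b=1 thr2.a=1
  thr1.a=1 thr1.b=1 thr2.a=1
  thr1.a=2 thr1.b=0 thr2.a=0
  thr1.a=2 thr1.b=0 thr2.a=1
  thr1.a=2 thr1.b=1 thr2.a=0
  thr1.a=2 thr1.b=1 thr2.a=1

outcome vector order: (thr1.a,thr1.b,thr2.a)
SC: 10 outcomes — {<0 0 0>; <0 0 1>; <0 1 0>; <0 1 1>; <1 1 0>; <1 1 1>; <2 0 0>; <2 0 1>; <2 1 0>; <2 1 1>}
SC∖claimed = {<1 1 0>}

missing: thr1.a=1 thr1.b=1 thr2.a=0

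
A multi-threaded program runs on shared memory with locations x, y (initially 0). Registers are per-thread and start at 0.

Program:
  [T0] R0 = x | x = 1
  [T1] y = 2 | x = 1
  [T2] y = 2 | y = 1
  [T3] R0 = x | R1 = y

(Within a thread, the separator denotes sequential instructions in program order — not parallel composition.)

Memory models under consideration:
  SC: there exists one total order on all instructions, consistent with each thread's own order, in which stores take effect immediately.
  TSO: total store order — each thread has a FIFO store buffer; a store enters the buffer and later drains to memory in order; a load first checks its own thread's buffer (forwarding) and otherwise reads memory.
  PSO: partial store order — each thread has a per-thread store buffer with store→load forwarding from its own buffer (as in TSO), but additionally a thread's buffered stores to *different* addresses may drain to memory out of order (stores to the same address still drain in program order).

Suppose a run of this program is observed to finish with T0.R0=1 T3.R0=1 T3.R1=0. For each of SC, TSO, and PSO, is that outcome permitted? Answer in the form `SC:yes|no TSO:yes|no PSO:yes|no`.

SC:no TSO:no PSO:yes

outcome vector order: (T0.R0,T3.R0,T3.R1)
SC: 11 outcomes — {(0,0,0) (0,0,1) (0,0,2) (0,1,0) (0,1,1) (0,1,2) (1,0,0) (1,0,1) (1,0,2) (1,1,1) (1,1,2)}
TSO: 11 outcomes — {(0,0,0) (0,0,1) (0,0,2) (0,1,0) (0,1,1) (0,1,2) (1,0,0) (1,0,1) (1,0,2) (1,1,1) (1,1,2)}
PSO: 12 outcomes — {(0,0,0) (0,0,1) (0,0,2) (0,1,0) (0,1,1) (0,1,2) (1,0,0) (1,0,1) (1,0,2) (1,1,0) (1,1,1) (1,1,2)}
target (1,1,0) ∈ {PSO}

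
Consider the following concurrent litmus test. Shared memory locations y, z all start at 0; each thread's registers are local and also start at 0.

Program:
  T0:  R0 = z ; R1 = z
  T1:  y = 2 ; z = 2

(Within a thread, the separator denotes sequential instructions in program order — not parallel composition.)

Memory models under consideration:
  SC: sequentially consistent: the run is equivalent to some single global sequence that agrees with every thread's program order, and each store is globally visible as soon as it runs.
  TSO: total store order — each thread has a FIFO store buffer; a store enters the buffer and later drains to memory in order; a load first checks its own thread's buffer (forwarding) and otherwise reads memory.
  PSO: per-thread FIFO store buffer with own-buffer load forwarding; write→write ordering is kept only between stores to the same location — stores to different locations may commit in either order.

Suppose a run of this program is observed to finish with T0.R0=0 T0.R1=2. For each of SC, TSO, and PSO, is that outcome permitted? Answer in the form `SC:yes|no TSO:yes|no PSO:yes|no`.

SC:yes TSO:yes PSO:yes

outcome vector order: (T0.R0,T0.R1)
[SC] allowed = {(0,0); (0,2); (2,2)}
[TSO] allowed = {(0,0); (0,2); (2,2)}
[PSO] allowed = {(0,0); (0,2); (2,2)}
target (0,2) ∈ {SC,TSO,PSO}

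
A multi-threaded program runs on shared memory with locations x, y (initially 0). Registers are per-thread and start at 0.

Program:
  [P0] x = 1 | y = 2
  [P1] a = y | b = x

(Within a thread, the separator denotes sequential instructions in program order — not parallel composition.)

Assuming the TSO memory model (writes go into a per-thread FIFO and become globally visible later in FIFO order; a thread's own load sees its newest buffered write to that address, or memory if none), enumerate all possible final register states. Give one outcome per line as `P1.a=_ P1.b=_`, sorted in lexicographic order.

P1.a=0 P1.b=0
P1.a=0 P1.b=1
P1.a=2 P1.b=1

outcome vector order: (P1.a,P1.b)
|TSO outcomes| = 3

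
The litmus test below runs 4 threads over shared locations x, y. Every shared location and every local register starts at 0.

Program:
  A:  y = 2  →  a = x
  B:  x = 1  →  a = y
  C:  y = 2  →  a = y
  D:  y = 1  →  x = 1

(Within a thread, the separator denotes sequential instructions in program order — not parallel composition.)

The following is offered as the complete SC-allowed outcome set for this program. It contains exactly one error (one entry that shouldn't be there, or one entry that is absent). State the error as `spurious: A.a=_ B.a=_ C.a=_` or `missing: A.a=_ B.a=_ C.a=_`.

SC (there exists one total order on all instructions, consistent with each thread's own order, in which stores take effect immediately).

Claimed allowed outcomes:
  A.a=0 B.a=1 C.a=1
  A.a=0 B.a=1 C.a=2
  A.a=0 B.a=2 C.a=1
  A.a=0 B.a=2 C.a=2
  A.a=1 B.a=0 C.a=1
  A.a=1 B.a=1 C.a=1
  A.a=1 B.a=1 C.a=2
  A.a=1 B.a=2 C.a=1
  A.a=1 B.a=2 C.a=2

outcome vector order: (A.a,B.a,C.a)
under SC → 0/1/1; 0/1/2; 0/2/1; 0/2/2; 1/0/1; 1/0/2; 1/1/1; 1/1/2; 1/2/1; 1/2/2
SC∖claimed = {1/0/2}

missing: A.a=1 B.a=0 C.a=2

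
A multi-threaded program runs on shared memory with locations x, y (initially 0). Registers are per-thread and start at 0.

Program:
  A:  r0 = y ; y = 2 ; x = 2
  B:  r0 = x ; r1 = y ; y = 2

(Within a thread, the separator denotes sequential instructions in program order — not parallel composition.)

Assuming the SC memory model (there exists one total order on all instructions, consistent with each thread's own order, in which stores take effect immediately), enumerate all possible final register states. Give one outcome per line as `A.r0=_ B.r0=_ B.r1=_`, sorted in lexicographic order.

A.r0=0 B.r0=0 B.r1=0
A.r0=0 B.r0=0 B.r1=2
A.r0=0 B.r0=2 B.r1=2
A.r0=2 B.r0=0 B.r1=0

outcome vector order: (A.r0,B.r0,B.r1)
|SC outcomes| = 4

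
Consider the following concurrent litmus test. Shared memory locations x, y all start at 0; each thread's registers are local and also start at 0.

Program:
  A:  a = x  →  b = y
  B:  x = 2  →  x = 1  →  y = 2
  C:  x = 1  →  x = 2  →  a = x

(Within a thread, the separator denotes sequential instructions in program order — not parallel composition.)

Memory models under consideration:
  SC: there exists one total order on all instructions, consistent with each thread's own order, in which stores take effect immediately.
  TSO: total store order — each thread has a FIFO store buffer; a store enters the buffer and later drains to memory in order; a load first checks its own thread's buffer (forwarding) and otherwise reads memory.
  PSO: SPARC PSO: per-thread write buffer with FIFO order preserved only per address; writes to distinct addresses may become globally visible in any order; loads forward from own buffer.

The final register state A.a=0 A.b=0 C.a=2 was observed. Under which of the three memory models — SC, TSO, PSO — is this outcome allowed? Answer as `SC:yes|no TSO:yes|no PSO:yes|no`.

SC:yes TSO:yes PSO:yes

outcome vector order: (A.a,A.b,C.a)
[SC] allowed = {<0 0 1>, <0 0 2>, <0 2 1>, <0 2 2>, <1 0 1>, <1 0 2>, <1 2 1>, <1 2 2>, <2 0 1>, <2 0 2>, <2 2 1>, <2 2 2>}
[TSO] allowed = {<0 0 1>, <0 0 2>, <0 2 1>, <0 2 2>, <1 0 1>, <1 0 2>, <1 2 1>, <1 2 2>, <2 0 1>, <2 0 2>, <2 2 1>, <2 2 2>}
[PSO] allowed = {<0 0 1>, <0 0 2>, <0 2 1>, <0 2 2>, <1 0 1>, <1 0 2>, <1 2 1>, <1 2 2>, <2 0 1>, <2 0 2>, <2 2 1>, <2 2 2>}
target <0 0 2> ∈ {SC,TSO,PSO}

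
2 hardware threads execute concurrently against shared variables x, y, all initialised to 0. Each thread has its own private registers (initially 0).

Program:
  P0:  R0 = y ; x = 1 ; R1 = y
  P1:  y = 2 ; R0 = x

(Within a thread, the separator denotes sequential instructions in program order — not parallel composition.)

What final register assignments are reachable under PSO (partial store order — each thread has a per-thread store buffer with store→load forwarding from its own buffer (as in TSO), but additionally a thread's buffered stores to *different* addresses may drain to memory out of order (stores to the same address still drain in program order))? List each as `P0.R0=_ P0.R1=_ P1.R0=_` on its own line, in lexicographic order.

outcome vector order: (P0.R0,P0.R1,P1.R0)
|PSO outcomes| = 6

P0.R0=0 P0.R1=0 P1.R0=0
P0.R0=0 P0.R1=0 P1.R0=1
P0.R0=0 P0.R1=2 P1.R0=0
P0.R0=0 P0.R1=2 P1.R0=1
P0.R0=2 P0.R1=2 P1.R0=0
P0.R0=2 P0.R1=2 P1.R0=1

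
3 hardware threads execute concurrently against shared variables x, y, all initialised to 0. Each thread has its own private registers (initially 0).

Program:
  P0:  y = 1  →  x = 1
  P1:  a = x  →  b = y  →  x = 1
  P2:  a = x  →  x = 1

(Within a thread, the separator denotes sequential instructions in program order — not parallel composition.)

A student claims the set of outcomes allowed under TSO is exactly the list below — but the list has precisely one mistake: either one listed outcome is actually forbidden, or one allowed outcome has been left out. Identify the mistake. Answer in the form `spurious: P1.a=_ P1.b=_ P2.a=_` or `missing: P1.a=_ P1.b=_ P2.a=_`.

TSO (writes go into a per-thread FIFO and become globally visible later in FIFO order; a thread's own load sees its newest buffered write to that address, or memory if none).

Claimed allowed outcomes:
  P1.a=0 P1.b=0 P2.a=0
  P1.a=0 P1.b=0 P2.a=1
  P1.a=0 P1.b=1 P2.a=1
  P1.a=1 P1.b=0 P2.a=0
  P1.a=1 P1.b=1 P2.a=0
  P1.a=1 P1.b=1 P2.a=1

outcome vector order: (P1.a,P1.b,P2.a)
[TSO] allowed = {0/0/0; 0/0/1; 0/1/0; 0/1/1; 1/0/0; 1/1/0; 1/1/1}
TSO∖claimed = {0/1/0}

missing: P1.a=0 P1.b=1 P2.a=0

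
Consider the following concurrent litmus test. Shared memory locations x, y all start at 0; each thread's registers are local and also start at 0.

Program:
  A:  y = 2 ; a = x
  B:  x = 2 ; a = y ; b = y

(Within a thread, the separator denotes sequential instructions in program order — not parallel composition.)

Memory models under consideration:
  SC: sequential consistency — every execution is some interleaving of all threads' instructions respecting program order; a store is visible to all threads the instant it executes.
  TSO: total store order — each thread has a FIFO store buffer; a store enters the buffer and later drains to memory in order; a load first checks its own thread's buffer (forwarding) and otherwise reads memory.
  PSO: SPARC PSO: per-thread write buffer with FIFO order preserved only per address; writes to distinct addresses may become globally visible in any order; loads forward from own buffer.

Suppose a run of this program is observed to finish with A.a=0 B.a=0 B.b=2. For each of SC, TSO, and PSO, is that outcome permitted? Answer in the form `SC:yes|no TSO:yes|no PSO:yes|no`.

SC:no TSO:yes PSO:yes

outcome vector order: (A.a,B.a,B.b)
under SC → (0,2,2) (2,0,0) (2,0,2) (2,2,2)
under TSO → (0,0,0) (0,0,2) (0,2,2) (2,0,0) (2,0,2) (2,2,2)
under PSO → (0,0,0) (0,0,2) (0,2,2) (2,0,0) (2,0,2) (2,2,2)
target (0,0,2) ∈ {TSO,PSO}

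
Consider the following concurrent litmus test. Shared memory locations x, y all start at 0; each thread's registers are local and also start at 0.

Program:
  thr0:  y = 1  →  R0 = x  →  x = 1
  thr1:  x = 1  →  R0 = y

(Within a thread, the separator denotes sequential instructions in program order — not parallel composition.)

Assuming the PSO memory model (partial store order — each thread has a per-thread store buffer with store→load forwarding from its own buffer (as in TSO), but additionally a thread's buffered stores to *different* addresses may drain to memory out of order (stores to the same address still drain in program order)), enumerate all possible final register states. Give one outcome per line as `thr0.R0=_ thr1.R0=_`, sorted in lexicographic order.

outcome vector order: (thr0.R0,thr1.R0)
|PSO outcomes| = 4

thr0.R0=0 thr1.R0=0
thr0.R0=0 thr1.R0=1
thr0.R0=1 thr1.R0=0
thr0.R0=1 thr1.R0=1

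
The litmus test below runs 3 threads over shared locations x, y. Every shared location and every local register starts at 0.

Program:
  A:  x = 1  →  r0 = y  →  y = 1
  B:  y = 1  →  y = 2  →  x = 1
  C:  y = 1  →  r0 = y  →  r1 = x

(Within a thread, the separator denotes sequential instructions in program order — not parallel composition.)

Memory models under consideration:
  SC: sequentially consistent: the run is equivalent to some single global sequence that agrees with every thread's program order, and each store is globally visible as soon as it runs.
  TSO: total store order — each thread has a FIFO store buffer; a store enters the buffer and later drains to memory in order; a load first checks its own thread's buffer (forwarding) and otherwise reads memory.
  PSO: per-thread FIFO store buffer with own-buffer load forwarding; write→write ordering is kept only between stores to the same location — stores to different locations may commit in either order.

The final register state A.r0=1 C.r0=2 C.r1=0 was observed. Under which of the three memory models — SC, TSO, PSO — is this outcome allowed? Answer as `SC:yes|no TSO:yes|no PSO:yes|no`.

SC:no TSO:yes PSO:yes

outcome vector order: (A.r0,C.r0,C.r1)
SC (9): 0/1/1; 0/2/1; 1/1/0; 1/1/1; 1/2/1; 2/1/0; 2/1/1; 2/2/0; 2/2/1
TSO (12): 0/1/0; 0/1/1; 0/2/0; 0/2/1; 1/1/0; 1/1/1; 1/2/0; 1/2/1; 2/1/0; 2/1/1; 2/2/0; 2/2/1
PSO (12): 0/1/0; 0/1/1; 0/2/0; 0/2/1; 1/1/0; 1/1/1; 1/2/0; 1/2/1; 2/1/0; 2/1/1; 2/2/0; 2/2/1
target 1/2/0 ∈ {TSO,PSO}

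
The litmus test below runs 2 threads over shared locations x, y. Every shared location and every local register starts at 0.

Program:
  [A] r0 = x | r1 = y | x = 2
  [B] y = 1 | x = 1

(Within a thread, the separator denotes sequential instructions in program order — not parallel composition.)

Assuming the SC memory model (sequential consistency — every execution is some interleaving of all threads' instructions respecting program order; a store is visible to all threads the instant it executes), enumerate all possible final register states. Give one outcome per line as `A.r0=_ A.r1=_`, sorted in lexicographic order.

outcome vector order: (A.r0,A.r1)
|SC outcomes| = 3

A.r0=0 A.r1=0
A.r0=0 A.r1=1
A.r0=1 A.r1=1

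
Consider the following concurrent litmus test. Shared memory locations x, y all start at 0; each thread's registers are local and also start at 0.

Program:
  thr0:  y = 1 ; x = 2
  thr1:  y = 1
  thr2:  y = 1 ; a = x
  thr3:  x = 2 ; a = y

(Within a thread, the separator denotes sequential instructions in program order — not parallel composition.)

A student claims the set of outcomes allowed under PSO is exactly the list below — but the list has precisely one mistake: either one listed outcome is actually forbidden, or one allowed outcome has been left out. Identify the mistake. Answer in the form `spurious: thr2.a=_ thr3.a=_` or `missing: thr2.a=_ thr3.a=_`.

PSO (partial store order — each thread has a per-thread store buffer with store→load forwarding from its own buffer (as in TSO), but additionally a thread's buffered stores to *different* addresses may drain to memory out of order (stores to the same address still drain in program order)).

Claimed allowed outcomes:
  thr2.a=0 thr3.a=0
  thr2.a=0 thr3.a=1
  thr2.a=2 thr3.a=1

missing: thr2.a=2 thr3.a=0

outcome vector order: (thr2.a,thr3.a)
PSO (4): <0 0>, <0 1>, <2 0>, <2 1>
PSO∖claimed = {<2 0>}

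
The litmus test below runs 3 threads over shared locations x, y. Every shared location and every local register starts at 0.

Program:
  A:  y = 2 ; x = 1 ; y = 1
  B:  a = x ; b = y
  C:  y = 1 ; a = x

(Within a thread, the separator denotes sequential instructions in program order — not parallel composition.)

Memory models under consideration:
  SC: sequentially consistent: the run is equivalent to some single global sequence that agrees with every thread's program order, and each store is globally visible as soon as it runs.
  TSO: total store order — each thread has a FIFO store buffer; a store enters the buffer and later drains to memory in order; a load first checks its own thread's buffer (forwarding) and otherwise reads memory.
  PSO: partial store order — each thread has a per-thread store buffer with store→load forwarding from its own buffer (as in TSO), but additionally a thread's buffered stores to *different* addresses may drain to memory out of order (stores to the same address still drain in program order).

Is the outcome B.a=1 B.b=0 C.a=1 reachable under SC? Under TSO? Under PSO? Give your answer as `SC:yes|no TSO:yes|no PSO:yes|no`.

SC:no TSO:no PSO:yes

outcome vector order: (B.a,B.b,C.a)
SC (10): 000 001 010 011 020 021 110 111 120 121
TSO (10): 000 001 010 011 020 021 110 111 120 121
PSO (12): 000 001 010 011 020 021 100 101 110 111 120 121
target 101 ∈ {PSO}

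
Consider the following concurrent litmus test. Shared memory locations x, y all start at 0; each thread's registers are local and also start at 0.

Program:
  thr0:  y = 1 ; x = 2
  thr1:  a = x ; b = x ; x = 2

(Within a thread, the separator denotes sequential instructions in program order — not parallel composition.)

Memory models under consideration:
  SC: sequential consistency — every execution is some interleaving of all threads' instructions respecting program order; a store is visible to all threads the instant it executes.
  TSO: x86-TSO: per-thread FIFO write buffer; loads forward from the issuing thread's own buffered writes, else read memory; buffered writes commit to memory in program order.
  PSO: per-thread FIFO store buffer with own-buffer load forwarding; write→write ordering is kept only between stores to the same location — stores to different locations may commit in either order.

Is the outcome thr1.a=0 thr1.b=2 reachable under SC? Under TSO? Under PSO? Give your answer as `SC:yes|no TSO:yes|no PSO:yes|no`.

SC:yes TSO:yes PSO:yes

outcome vector order: (thr1.a,thr1.b)
under SC → 00; 02; 22
under TSO → 00; 02; 22
under PSO → 00; 02; 22
target 02 ∈ {SC,TSO,PSO}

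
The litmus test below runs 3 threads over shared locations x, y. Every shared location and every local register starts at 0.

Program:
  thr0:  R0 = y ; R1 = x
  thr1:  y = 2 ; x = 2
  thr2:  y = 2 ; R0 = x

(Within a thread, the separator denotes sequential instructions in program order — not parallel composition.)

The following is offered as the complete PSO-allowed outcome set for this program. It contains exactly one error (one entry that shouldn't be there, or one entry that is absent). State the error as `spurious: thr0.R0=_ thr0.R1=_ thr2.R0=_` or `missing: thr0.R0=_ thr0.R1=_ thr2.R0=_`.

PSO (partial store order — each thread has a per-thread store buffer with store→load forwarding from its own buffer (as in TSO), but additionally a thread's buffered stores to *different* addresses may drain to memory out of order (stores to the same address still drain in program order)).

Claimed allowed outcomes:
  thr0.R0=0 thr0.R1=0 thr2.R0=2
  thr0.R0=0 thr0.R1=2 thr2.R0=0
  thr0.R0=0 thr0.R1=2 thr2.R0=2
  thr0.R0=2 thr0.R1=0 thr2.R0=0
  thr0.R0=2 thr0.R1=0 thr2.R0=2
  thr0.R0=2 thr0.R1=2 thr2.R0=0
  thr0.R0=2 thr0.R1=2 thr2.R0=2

missing: thr0.R0=0 thr0.R1=0 thr2.R0=0

outcome vector order: (thr0.R0,thr0.R1,thr2.R0)
PSO (8): <0 0 0>; <0 0 2>; <0 2 0>; <0 2 2>; <2 0 0>; <2 0 2>; <2 2 0>; <2 2 2>
PSO∖claimed = {<0 0 0>}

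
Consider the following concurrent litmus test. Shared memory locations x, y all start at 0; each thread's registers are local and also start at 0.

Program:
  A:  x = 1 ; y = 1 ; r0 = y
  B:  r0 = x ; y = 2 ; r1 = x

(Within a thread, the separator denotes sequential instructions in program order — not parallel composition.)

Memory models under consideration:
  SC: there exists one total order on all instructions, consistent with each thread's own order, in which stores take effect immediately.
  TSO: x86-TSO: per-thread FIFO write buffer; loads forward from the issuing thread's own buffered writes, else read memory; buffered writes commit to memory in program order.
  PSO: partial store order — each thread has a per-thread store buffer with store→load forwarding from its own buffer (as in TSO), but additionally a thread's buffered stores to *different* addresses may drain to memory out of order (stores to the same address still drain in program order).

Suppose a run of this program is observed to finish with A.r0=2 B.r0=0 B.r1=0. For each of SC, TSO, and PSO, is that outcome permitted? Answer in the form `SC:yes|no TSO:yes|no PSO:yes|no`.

outcome vector order: (A.r0,B.r0,B.r1)
[SC] allowed = {<1 0 0>; <1 0 1>; <1 1 1>; <2 0 1>; <2 1 1>}
[TSO] allowed = {<1 0 0>; <1 0 1>; <1 1 1>; <2 0 0>; <2 0 1>; <2 1 1>}
[PSO] allowed = {<1 0 0>; <1 0 1>; <1 1 1>; <2 0 0>; <2 0 1>; <2 1 1>}
target <2 0 0> ∈ {TSO,PSO}

SC:no TSO:yes PSO:yes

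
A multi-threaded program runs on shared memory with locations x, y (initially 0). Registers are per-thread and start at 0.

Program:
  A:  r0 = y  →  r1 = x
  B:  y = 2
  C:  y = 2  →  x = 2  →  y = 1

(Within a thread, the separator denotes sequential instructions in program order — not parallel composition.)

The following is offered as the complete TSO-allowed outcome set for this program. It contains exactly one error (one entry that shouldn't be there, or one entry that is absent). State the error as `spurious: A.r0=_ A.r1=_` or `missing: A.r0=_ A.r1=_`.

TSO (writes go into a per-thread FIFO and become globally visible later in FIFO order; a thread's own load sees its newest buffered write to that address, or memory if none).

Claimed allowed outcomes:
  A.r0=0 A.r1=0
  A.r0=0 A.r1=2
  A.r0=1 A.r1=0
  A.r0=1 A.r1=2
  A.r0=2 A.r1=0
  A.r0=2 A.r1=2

spurious: A.r0=1 A.r1=0

outcome vector order: (A.r0,A.r1)
TSO: 5 outcomes — {0/0, 0/2, 1/2, 2/0, 2/2}
claimed∖TSO = {1/0}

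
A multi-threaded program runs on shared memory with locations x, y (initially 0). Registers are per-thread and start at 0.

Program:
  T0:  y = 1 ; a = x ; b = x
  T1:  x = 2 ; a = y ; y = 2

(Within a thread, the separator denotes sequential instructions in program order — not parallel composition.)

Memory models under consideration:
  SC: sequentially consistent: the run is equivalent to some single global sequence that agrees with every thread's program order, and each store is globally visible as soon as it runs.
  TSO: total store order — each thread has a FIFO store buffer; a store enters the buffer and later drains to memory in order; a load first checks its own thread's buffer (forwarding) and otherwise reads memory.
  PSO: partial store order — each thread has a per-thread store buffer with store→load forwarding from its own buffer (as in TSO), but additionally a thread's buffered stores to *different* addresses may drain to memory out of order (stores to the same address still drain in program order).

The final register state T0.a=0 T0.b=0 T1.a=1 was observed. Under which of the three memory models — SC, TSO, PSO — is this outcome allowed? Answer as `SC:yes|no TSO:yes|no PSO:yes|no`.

SC:yes TSO:yes PSO:yes

outcome vector order: (T0.a,T0.b,T1.a)
under SC → 001, 021, 220, 221
under TSO → 000, 001, 020, 021, 220, 221
under PSO → 000, 001, 020, 021, 220, 221
target 001 ∈ {SC,TSO,PSO}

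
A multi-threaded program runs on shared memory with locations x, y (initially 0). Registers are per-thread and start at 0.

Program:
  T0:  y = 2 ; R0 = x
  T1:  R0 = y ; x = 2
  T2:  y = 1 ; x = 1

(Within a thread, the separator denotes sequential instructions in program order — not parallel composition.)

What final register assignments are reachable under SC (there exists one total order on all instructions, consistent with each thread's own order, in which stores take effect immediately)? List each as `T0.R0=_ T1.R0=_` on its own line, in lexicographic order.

outcome vector order: (T0.R0,T1.R0)
|SC outcomes| = 9

T0.R0=0 T1.R0=0
T0.R0=0 T1.R0=1
T0.R0=0 T1.R0=2
T0.R0=1 T1.R0=0
T0.R0=1 T1.R0=1
T0.R0=1 T1.R0=2
T0.R0=2 T1.R0=0
T0.R0=2 T1.R0=1
T0.R0=2 T1.R0=2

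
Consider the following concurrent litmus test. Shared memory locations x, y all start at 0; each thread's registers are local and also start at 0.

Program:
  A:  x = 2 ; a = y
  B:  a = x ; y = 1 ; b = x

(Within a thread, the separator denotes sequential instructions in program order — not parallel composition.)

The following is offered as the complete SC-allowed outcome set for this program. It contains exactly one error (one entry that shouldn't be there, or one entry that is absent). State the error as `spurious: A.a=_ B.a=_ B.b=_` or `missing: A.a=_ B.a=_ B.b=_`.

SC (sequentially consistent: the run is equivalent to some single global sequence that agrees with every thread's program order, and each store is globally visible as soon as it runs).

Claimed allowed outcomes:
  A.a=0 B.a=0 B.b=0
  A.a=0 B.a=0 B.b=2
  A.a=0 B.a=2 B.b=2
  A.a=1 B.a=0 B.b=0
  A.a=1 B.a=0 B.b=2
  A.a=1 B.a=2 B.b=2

spurious: A.a=0 B.a=0 B.b=0

outcome vector order: (A.a,B.a,B.b)
SC: 5 outcomes — {002 022 100 102 122}
claimed∖SC = {000}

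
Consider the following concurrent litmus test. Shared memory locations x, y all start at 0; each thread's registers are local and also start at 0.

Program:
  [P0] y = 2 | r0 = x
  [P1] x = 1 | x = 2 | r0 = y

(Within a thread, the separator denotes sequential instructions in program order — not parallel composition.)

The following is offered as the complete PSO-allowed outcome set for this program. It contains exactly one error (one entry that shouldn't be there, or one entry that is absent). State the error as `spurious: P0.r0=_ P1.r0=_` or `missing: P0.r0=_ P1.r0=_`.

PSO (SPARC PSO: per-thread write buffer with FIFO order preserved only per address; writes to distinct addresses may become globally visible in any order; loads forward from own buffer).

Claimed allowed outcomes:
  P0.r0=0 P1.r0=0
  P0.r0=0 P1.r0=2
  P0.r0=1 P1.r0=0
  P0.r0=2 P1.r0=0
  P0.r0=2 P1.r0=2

missing: P0.r0=1 P1.r0=2

outcome vector order: (P0.r0,P1.r0)
PSO: 6 outcomes — {0/0, 0/2, 1/0, 1/2, 2/0, 2/2}
PSO∖claimed = {1/2}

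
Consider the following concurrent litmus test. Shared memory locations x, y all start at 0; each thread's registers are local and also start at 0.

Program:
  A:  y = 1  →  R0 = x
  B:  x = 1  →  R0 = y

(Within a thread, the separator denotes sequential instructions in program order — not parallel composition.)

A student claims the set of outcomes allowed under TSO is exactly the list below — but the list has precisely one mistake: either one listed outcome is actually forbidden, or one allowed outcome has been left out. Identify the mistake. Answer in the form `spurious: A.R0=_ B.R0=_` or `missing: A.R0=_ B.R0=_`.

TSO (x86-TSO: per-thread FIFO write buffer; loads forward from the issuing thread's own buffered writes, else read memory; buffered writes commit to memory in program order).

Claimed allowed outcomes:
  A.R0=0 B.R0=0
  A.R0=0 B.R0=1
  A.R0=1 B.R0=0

missing: A.R0=1 B.R0=1

outcome vector order: (A.R0,B.R0)
[TSO] allowed = {(0,0) (0,1) (1,0) (1,1)}
TSO∖claimed = {(1,1)}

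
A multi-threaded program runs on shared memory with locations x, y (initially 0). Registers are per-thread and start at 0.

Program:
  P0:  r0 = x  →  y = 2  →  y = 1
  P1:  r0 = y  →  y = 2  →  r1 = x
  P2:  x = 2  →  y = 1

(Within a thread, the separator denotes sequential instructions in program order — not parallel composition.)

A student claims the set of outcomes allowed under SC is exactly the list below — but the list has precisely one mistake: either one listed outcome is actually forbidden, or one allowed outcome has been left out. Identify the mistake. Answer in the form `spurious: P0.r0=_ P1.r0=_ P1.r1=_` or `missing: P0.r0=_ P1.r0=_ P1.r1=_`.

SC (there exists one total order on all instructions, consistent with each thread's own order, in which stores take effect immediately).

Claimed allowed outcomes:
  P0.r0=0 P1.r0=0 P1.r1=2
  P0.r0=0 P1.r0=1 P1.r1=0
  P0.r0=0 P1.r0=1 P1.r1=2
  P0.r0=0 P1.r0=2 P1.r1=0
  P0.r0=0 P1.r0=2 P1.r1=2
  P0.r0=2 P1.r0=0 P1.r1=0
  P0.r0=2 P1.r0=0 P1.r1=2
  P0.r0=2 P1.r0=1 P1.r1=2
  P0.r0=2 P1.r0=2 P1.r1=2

missing: P0.r0=0 P1.r0=0 P1.r1=0

outcome vector order: (P0.r0,P1.r0,P1.r1)
[SC] allowed = {(0,0,0) (0,0,2) (0,1,0) (0,1,2) (0,2,0) (0,2,2) (2,0,0) (2,0,2) (2,1,2) (2,2,2)}
SC∖claimed = {(0,0,0)}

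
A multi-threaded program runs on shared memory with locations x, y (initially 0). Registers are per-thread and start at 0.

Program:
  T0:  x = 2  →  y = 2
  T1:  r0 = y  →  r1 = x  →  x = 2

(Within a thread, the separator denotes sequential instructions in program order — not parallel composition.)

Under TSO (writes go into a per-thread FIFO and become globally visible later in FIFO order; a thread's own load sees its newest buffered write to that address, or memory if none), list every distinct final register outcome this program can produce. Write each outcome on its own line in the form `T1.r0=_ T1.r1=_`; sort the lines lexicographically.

T1.r0=0 T1.r1=0
T1.r0=0 T1.r1=2
T1.r0=2 T1.r1=2

outcome vector order: (T1.r0,T1.r1)
|TSO outcomes| = 3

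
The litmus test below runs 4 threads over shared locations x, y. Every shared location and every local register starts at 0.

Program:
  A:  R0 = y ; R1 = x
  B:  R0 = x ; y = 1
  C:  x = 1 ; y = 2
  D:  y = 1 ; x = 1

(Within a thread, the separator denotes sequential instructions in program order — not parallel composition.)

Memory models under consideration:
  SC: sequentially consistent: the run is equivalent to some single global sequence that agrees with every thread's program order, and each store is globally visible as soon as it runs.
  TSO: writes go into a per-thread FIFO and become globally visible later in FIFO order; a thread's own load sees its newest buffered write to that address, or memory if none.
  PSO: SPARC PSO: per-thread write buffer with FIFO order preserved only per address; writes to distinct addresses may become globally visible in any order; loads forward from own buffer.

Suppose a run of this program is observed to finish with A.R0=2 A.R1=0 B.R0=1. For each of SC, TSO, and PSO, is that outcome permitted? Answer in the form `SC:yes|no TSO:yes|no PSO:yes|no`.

SC:no TSO:no PSO:yes

outcome vector order: (A.R0,A.R1,B.R0)
SC: 10 outcomes — {<0 0 0>, <0 0 1>, <0 1 0>, <0 1 1>, <1 0 0>, <1 0 1>, <1 1 0>, <1 1 1>, <2 1 0>, <2 1 1>}
TSO: 10 outcomes — {<0 0 0>, <0 0 1>, <0 1 0>, <0 1 1>, <1 0 0>, <1 0 1>, <1 1 0>, <1 1 1>, <2 1 0>, <2 1 1>}
PSO: 12 outcomes — {<0 0 0>, <0 0 1>, <0 1 0>, <0 1 1>, <1 0 0>, <1 0 1>, <1 1 0>, <1 1 1>, <2 0 0>, <2 0 1>, <2 1 0>, <2 1 1>}
target <2 0 1> ∈ {PSO}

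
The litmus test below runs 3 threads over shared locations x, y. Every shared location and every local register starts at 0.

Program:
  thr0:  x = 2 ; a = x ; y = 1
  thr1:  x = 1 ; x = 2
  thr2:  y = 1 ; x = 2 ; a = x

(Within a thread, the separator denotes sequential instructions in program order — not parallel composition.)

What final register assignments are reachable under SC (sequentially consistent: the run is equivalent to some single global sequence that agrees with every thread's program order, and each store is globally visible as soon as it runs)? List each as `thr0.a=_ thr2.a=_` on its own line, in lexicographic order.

outcome vector order: (thr0.a,thr2.a)
|SC outcomes| = 4

thr0.a=1 thr2.a=1
thr0.a=1 thr2.a=2
thr0.a=2 thr2.a=1
thr0.a=2 thr2.a=2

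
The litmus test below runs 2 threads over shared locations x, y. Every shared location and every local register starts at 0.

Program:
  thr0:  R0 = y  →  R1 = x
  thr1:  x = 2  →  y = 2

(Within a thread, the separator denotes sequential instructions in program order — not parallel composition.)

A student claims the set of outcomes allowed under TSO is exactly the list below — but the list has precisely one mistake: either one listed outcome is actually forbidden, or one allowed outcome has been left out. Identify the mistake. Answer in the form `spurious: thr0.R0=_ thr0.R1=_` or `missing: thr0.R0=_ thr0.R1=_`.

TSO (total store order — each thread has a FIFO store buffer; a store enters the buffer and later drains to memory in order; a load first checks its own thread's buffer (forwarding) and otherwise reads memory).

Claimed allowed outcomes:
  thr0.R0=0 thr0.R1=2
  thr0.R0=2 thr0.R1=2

outcome vector order: (thr0.R0,thr0.R1)
[TSO] allowed = {(0,0), (0,2), (2,2)}
TSO∖claimed = {(0,0)}

missing: thr0.R0=0 thr0.R1=0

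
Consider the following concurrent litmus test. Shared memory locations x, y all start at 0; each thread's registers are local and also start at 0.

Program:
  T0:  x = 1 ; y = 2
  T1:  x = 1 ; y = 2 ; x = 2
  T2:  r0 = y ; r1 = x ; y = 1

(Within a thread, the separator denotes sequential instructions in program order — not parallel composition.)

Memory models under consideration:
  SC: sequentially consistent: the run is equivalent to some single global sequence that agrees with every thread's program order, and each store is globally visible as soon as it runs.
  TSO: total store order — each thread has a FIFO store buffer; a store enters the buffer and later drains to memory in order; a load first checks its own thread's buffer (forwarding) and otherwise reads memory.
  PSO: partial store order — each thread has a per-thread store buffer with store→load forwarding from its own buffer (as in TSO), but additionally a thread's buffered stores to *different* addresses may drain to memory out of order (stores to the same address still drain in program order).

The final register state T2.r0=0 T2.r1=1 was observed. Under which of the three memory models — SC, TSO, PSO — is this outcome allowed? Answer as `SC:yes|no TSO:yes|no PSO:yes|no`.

SC:yes TSO:yes PSO:yes

outcome vector order: (T2.r0,T2.r1)
[SC] allowed = {0/0, 0/1, 0/2, 2/1, 2/2}
[TSO] allowed = {0/0, 0/1, 0/2, 2/1, 2/2}
[PSO] allowed = {0/0, 0/1, 0/2, 2/0, 2/1, 2/2}
target 0/1 ∈ {SC,TSO,PSO}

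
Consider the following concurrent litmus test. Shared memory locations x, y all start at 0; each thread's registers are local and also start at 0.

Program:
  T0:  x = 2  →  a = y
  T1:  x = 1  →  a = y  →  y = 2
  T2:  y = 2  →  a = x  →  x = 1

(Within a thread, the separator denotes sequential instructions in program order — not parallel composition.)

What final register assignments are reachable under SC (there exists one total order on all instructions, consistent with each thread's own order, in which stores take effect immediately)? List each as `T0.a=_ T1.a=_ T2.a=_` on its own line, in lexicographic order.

outcome vector order: (T0.a,T1.a,T2.a)
|SC outcomes| = 9

T0.a=0 T1.a=0 T2.a=1
T0.a=0 T1.a=0 T2.a=2
T0.a=0 T1.a=2 T2.a=1
T0.a=0 T1.a=2 T2.a=2
T0.a=2 T1.a=0 T2.a=1
T0.a=2 T1.a=0 T2.a=2
T0.a=2 T1.a=2 T2.a=0
T0.a=2 T1.a=2 T2.a=1
T0.a=2 T1.a=2 T2.a=2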